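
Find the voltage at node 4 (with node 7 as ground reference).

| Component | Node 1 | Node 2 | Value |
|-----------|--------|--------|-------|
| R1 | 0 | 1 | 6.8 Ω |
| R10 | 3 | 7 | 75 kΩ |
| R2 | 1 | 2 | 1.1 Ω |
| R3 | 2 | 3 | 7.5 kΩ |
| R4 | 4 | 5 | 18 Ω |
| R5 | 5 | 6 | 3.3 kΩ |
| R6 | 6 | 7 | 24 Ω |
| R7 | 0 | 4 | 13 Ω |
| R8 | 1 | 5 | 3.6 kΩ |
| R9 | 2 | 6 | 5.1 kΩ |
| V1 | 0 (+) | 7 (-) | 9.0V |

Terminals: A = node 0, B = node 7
Nodal analysis, taking node 7 as the 0 V reference.
Source V1 fixes V_0 = 9 V.
KCL at each unknown node (sum of currents leaving = 0; resistances in Ω):
  Node 1: (V_1 - 9)/6.8 + (V_1 - V_2)/1.1 + (V_1 - V_5)/3600 = 0
  Node 2: (V_2 - V_1)/1.1 + (V_2 - V_3)/7500 + (V_2 - V_6)/5100 = 0
  Node 3: (V_3 - V_2)/7500 + (V_3 - 0)/75000 = 0
  Node 4: (V_4 - V_5)/18 + (V_4 - 9)/13 = 0
  Node 5: (V_5 - V_4)/18 + (V_5 - V_6)/3300 + (V_5 - V_1)/3600 = 0
  Node 6: (V_6 - V_5)/3300 + (V_6 - 0)/24 + (V_6 - V_2)/5100 = 0
Collecting terms (coefficients in siemens):
  1.056·V_1 - 0.9091·V_2 - 0.0002778·V_5 = 1.324
  0.9094·V_2 - 0.9091·V_1 - 0.0001333·V_3 - 0.0001961·V_6 = 0
  0.0001467·V_3 - 0.0001333·V_2 = 0
  0.1325·V_4 - 0.05556·V_5 = 0.6923
  0.05614·V_5 - 0.0002778·V_1 - 0.05556·V_4 - 0.000303·V_6 = 0
  0.04217·V_6 - 0.0001961·V_2 - 0.000303·V_5 = 0
Solving these 6 simultaneous equations (Gaussian elimination) gives:
  V_1 = 8.987 V, V_2 = 8.985 V, V_3 = 8.168 V, V_4 = 8.966 V
  V_5 = 8.918 V, V_6 = 0.1059 V
The requested potential is V_4 = 8.966 V.

Final answer: V_4 = 8.966 V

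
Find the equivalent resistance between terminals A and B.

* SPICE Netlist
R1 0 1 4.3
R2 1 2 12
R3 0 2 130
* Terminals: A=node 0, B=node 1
Reduce the network between node 0 (A) and node 1 (B) by series/parallel combination:
  Rs1 = R3 + R2 (series, joined only at node 2) = 130 + 12 = 142 Ω
  Rp1 = R1 ‖ Rs1 (parallel, both between nodes 0 and 1) = 1/(1/4.3 + 1/142) = 4.174 Ω
R_eq = 4.174 Ω

Final answer: 4.174 Ω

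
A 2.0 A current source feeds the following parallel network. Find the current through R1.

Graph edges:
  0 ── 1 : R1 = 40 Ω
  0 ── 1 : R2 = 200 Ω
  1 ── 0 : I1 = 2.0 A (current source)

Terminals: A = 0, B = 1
All resistors sit directly between nodes 0 and 1, so they are in parallel and share one voltage V; the full source current 2 A splits among them.
1/R_par = 1/40 + 1/200 = 0.03 S  =>  R_par = 33.33 Ω
V = I × R_par = 2 × 33.33 = 66.67 V
I_R1 = V/R1 = 66.67/40 = 1.667 A

Final answer: 1.667 A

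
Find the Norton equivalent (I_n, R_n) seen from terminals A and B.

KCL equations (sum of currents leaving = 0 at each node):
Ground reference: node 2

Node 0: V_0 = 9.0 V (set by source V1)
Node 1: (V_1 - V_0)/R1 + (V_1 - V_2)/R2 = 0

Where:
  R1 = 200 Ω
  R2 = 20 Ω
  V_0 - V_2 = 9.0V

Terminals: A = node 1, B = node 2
Find the Thévenin equivalent first; then I_n = V_th/R_th and R_n = R_th.
Step 1 — V_th is the open-circuit voltage V_A - V_B (nothing connected across the terminals).
Nodal analysis, taking node 2 as the 0 V reference.
Source V1 fixes V_0 = 9 V.
KCL at each unknown node (sum of currents leaving = 0; resistances in Ω):
  Node 1: (V_1 - 9)/200 + (V_1 - 0)/20 = 0
Collecting terms: 0.055 × V_1 = 0.045  =>  V_1 = 0.8182 V
V_th = V_1 - V_2 = 0.8182 - 0 = 0.8182 V
Step 2 — R_th: zero the source — replace V1 by a short circuit (node 2 merges into node 0) — and find the resistance seen between A (node 1) and B (node 0).
Reduce the network between node 1 (A) and node 0 (B) by series/parallel combination:
  Rp1 = R1 ‖ R2 (parallel, both between nodes 0 and 1) = 1/(1/200 + 1/20) = 18.18 Ω
R_th = 18.18 Ω
I_n = V_th/R_th = 0.8182/18.18 = 0.045 A, and R_n = R_th = 18.18 Ω

Final answer: I_n = 0.045 A, R_n = 18.18 Ω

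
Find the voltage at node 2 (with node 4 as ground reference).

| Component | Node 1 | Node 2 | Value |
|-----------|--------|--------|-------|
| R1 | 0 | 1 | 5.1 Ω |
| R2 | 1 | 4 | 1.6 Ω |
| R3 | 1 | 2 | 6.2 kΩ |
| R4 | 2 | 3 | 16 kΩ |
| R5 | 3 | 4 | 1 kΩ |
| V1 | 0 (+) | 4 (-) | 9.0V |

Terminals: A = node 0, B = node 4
Nodal analysis, taking node 4 as the 0 V reference.
Source V1 fixes V_0 = 9 V.
KCL at each unknown node (sum of currents leaving = 0; resistances in Ω):
  Node 1: (V_1 - 9)/5.1 + (V_1 - 0)/1.6 + (V_1 - V_2)/6200 = 0
  Node 2: (V_2 - V_1)/6200 + (V_2 - V_3)/16000 = 0
  Node 3: (V_3 - V_2)/16000 + (V_3 - 0)/1000 = 0
Collecting terms (coefficients in siemens):
  0.8212·V_1 - 0.0001613·V_2 = 1.765
  0.0002238·V_2 - 0.0001613·V_1 - 0.0000625·V_3 = 0
  0.001063·V_3 - 0.0000625·V_2 = 0
Solving these 3 simultaneous equations (Gaussian elimination) gives:
  V_1 = 2.149 V, V_2 = 1.575 V, V_3 = 0.09264 V
The requested potential is V_2 = 1.575 V.

Final answer: V_2 = 1.575 V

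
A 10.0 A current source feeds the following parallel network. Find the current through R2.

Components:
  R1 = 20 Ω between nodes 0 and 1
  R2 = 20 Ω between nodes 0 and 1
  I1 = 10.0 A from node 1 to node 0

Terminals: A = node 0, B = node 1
All resistors sit directly between nodes 0 and 1, so they are in parallel and share one voltage V; the full source current 10 A splits among them.
1/R_par = 1/20 + 1/20 = 0.1 S  =>  R_par = 10 Ω
V = I × R_par = 10 × 10 = 100 V
I_R2 = V/R2 = 100/20 = 5 A

Final answer: 5 A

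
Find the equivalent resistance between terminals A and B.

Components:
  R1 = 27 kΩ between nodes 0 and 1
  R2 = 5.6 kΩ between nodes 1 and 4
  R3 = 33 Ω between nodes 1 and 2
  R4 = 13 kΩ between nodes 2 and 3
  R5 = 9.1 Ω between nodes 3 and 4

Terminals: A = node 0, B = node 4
Reduce the network between node 0 (A) and node 4 (B) by series/parallel combination:
  Rs1 = R3 + R4 (series, joined only at node 2) = 33 + 13000 = 13030 Ω
  Rs2 = R5 + Rs1 (series, joined only at node 3) = 9.1 + 13030 = 13040 Ω
  Rp1 = R2 ‖ Rs2 (parallel, both between nodes 1 and 4) = 1/(1/5600 + 1/13040) = 3918 Ω
  Rs3 = R1 + Rp1 (series, joined only at node 1) = 27000 + 3918 = 30920 Ω
R_eq = 30.92 kΩ

Final answer: 30.92 kΩ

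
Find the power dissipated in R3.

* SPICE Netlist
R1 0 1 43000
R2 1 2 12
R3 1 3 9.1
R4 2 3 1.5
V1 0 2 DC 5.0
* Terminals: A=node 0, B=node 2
Nodal analysis, taking node 2 as the 0 V reference.
Source V1 fixes V_0 = 5 V.
KCL at each unknown node (sum of currents leaving = 0; resistances in Ω):
  Node 1: (V_1 - 5)/43000 + (V_1 - 0)/12 + (V_1 - V_3)/9.1 = 0
  Node 3: (V_3 - V_1)/9.1 + (V_3 - 0)/1.5 = 0
Collecting terms (coefficients in siemens):
  0.1932·V_1 - 0.1099·V_3 = 0.0001163
  0.7766·V_3 - 0.1099·V_1 = 0
Determinant D = (0.1932)(0.7766) - (-0.1099)(-0.1099) = 0.138
V_1 = [(0.0001163)(0.7766) - (-0.1099)(0)]/D = 0.0006544 V
V_3 = [(0.1932)(0) - (0.0001163)(-0.1099)]/D = 0.0000926 V
I_R3 = (V_1 - V_3)/R3 = (0.0006544 - 0.0000926)/9.1 = 0.00006173 A
P_R3 = I_R3² × R3 = (0.00006173)² × 9.1 = 0.00000003468 W

Final answer: 3.468e-08 W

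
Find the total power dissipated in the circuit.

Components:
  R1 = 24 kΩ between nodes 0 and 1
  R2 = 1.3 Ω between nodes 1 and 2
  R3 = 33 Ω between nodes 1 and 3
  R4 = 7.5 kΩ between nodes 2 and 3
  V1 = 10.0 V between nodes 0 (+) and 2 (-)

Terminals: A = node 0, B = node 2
Nodal analysis, taking node 2 as the 0 V reference.
Source V1 fixes V_0 = 10 V.
KCL at each unknown node (sum of currents leaving = 0; resistances in Ω):
  Node 1: (V_1 - 10)/24000 + (V_1 - 0)/1.3 + (V_1 - V_3)/33 = 0
  Node 3: (V_3 - V_1)/33 + (V_3 - 0)/7500 = 0
Collecting terms (coefficients in siemens):
  0.7996·V_1 - 0.0303·V_3 = 0.0004167
  0.03044·V_3 - 0.0303·V_1 = 0
Determinant D = (0.7996)(0.03044) - (-0.0303)(-0.0303) = 0.02342
V_1 = [(0.0004167)(0.03044) - (-0.0303)(0)]/D = 0.0005415 V
V_3 = [(0.7996)(0) - (0.0004167)(-0.0303)]/D = 0.0005392 V
Power in each resistor, P = (ΔV)²/R:
  P_R1 = (10 - 0.0005415)²/24000 = 0.004166 W
  P_R2 = (0.0005415 - 0)²/1.3 = 0.0000002256 W
  P_R3 = (0.0005415 - 0.0005392)²/33 = 0.0000000000001705 W
  P_R4 = (0 - 0.0005392)²/7500 = 0.00000000003876 W
P_total = P_R1 + P_R2 + P_R3 + P_R4 = 0.004166 W

Final answer: 0.004166 W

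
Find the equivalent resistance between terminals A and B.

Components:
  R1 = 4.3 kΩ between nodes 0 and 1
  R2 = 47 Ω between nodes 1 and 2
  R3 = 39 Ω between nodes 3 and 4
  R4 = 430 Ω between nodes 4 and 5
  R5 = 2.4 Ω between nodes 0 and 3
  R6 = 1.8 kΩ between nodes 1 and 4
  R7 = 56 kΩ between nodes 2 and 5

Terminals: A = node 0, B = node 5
The network is not a plain series/parallel combination. Inject a 1 A test current into terminal A (node 0) and return it from terminal B (node 5); then R_eq = V_A / (1 A).
Nodal analysis, taking node 5 as the 0 V reference.
Current source I_test pushes 1 A into node 0 and draws it out of node 5.
KCL at each unknown node (sum of currents leaving = 0; resistances in Ω):
  Node 0: (V_0 - V_1)/4300 + (V_0 - V_3)/2.4 - 1 = 0
  Node 1: (V_1 - V_0)/4300 + (V_1 - V_2)/47 + (V_1 - V_4)/1800 = 0
  Node 2: (V_2 - V_1)/47 + (V_2 - 0)/56000 = 0
  Node 3: (V_3 - V_0)/2.4 + (V_3 - V_4)/39 = 0
  Node 4: (V_4 - V_1)/1800 + (V_4 - V_3)/39 + (V_4 - 0)/430 = 0
Collecting terms (coefficients in siemens):
  0.4169·V_0 - 0.0002326·V_1 - 0.4167·V_3 = 1
  0.02206·V_1 - 0.0002326·V_0 - 0.02128·V_2 - 0.0005556·V_4 = 0
  0.02129·V_2 - 0.02128·V_1 = 0
  0.4423·V_3 - 0.4167·V_0 - 0.02564·V_4 = 0
  0.02852·V_4 - 0.0005556·V_1 - 0.02564·V_3 = 0
Solving these 5 simultaneous equations (Gaussian elimination) gives:
  V_0 = 467.7 V, V_1 = 429.1 V, V_2 = 428.7 V, V_3 = 465.4 V
  V_4 = 426.7 V
R_eq = V_0 / 1 A = 467.7 Ω

Final answer: 467.7 Ω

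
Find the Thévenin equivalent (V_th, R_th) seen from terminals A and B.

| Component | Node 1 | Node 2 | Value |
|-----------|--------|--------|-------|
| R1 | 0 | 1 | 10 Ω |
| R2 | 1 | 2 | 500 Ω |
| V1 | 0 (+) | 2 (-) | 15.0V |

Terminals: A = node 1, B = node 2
Step 1 — V_th is the open-circuit voltage V_A - V_B (nothing connected across the terminals).
Nodal analysis, taking node 2 as the 0 V reference.
Source V1 fixes V_0 = 15 V.
KCL at each unknown node (sum of currents leaving = 0; resistances in Ω):
  Node 1: (V_1 - 15)/10 + (V_1 - 0)/500 = 0
Collecting terms: 0.102 × V_1 = 1.5  =>  V_1 = 14.71 V
V_th = V_1 - V_2 = 14.71 - 0 = 14.71 V
Step 2 — R_th: zero the source — replace V1 by a short circuit (node 2 merges into node 0) — and find the resistance seen between A (node 1) and B (node 0).
Reduce the network between node 1 (A) and node 0 (B) by series/parallel combination:
  Rp1 = R1 ‖ R2 (parallel, both between nodes 0 and 1) = 1/(1/10 + 1/500) = 9.804 Ω
R_th = 9.804 Ω

Final answer: V_th = 14.71 V, R_th = 9.804 Ω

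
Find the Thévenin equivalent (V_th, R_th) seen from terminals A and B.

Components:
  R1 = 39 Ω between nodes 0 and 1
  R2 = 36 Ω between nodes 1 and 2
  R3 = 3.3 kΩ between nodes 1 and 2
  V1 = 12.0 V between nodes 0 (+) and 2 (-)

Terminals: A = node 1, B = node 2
Step 1 — V_th is the open-circuit voltage V_A - V_B (nothing connected across the terminals).
Nodal analysis, taking node 2 as the 0 V reference.
Source V1 fixes V_0 = 12 V.
KCL at each unknown node (sum of currents leaving = 0; resistances in Ω):
  Node 1: (V_1 - 12)/39 + (V_1 - 0)/36 + (V_1 - 0)/3300 = 0
Collecting terms: 0.05372 × V_1 = 0.3077  =>  V_1 = 5.728 V
V_th = V_1 - V_2 = 5.728 - 0 = 5.728 V
Step 2 — R_th: zero the source — replace V1 by a short circuit (node 2 merges into node 0) — and find the resistance seen between A (node 1) and B (node 0).
Reduce the network between node 1 (A) and node 0 (B) by series/parallel combination:
  Rp1 = R1 ‖ R2 ‖ R3 (parallel, all between nodes 0 and 1) = 1/(1/39 + 1/36 + 1/3300) = 18.61 Ω
R_th = 18.61 Ω

Final answer: V_th = 5.728 V, R_th = 18.61 Ω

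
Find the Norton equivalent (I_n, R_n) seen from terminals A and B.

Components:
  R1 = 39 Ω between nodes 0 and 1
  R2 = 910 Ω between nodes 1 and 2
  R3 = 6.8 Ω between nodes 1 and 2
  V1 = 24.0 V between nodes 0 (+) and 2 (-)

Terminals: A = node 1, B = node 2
Find the Thévenin equivalent first; then I_n = V_th/R_th and R_n = R_th.
Step 1 — V_th is the open-circuit voltage V_A - V_B (nothing connected across the terminals).
Nodal analysis, taking node 2 as the 0 V reference.
Source V1 fixes V_0 = 24 V.
KCL at each unknown node (sum of currents leaving = 0; resistances in Ω):
  Node 1: (V_1 - 24)/39 + (V_1 - 0)/910 + (V_1 - 0)/6.8 = 0
Collecting terms: 0.1738 × V_1 = 0.6154  =>  V_1 = 3.541 V
V_th = V_1 - V_2 = 3.541 - 0 = 3.541 V
Step 2 — R_th: zero the source — replace V1 by a short circuit (node 2 merges into node 0) — and find the resistance seen between A (node 1) and B (node 0).
Reduce the network between node 1 (A) and node 0 (B) by series/parallel combination:
  Rp1 = R1 ‖ R2 ‖ R3 (parallel, all between nodes 0 and 1) = 1/(1/39 + 1/910 + 1/6.8) = 5.754 Ω
R_th = 5.754 Ω
I_n = V_th/R_th = 3.541/5.754 = 0.6154 A, and R_n = R_th = 5.754 Ω

Final answer: I_n = 0.6154 A, R_n = 5.754 Ω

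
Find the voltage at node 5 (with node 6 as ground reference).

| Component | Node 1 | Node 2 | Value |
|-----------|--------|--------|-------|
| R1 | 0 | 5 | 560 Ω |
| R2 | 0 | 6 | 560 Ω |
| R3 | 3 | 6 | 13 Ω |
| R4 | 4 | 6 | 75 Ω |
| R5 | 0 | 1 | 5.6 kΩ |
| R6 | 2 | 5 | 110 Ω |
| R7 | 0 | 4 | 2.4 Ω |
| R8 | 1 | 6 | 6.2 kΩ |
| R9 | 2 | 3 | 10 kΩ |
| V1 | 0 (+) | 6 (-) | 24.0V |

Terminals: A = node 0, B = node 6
Nodal analysis, taking node 6 as the 0 V reference.
Source V1 fixes V_0 = 24 V.
KCL at each unknown node (sum of currents leaving = 0; resistances in Ω):
  Node 1: (V_1 - 24)/5600 + (V_1 - 0)/6200 = 0
  Node 2: (V_2 - V_5)/110 + (V_2 - V_3)/10000 = 0
  Node 3: (V_3 - 0)/13 + (V_3 - V_2)/10000 = 0
  Node 4: (V_4 - 0)/75 + (V_4 - 24)/2.4 = 0
  Node 5: (V_5 - 24)/560 + (V_5 - V_2)/110 = 0
Collecting terms (coefficients in siemens):
  0.0003399·V_1 = 0.004286
  0.009191·V_2 - 0.0001·V_3 - 0.009091·V_5 = 0
  0.07702·V_3 - 0.0001·V_2 = 0
  0.43·V_4 = 10
  0.01088·V_5 - 0.009091·V_2 = 0.04286
Solving these 5 simultaneous equations (Gaussian elimination) gives:
  V_1 = 12.61 V, V_2 = 22.49 V, V_3 = 0.02921 V, V_4 = 23.26 V
  V_5 = 22.74 V
The requested potential is V_5 = 22.74 V.

Final answer: V_5 = 22.74 V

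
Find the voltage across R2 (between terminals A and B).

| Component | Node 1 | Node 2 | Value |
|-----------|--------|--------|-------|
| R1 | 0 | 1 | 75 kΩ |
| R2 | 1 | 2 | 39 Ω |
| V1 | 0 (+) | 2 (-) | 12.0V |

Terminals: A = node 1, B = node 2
R1 and R2 are in series across V1 (node 0 → node 1 → node 2), and the output A–B is taken across R2, so this is a voltage divider.
Series current: I = V1/(R1 + R2) = 12/(75000 + 39) = 12/75040 = 0.0001599 A
V_R2 = I × R2 = V1 × R2/(R1 + R2) = 12 × 39/75040 = 0.006237 V

Final answer: 0.006237 V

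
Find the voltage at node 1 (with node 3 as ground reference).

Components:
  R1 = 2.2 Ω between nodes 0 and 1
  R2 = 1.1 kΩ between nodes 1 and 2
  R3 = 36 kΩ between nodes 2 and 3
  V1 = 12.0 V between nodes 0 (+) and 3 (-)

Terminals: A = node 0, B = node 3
Nodal analysis, taking node 3 as the 0 V reference.
Source V1 fixes V_0 = 12 V.
KCL at each unknown node (sum of currents leaving = 0; resistances in Ω):
  Node 1: (V_1 - 12)/2.2 + (V_1 - V_2)/1100 = 0
  Node 2: (V_2 - V_1)/1100 + (V_2 - 0)/36000 = 0
Collecting terms (coefficients in siemens):
  0.4555·V_1 - 0.0009091·V_2 = 5.455
  0.0009369·V_2 - 0.0009091·V_1 = 0
Determinant D = (0.4555)(0.0009369) - (-0.0009091)(-0.0009091) = 0.0004259
V_1 = [(5.455)(0.0009369) - (-0.0009091)(0)]/D = 12 V
V_2 = [(0.4555)(0) - (5.455)(-0.0009091)]/D = 11.64 V
The requested potential is V_1 = 12 V.

Final answer: V_1 = 12 V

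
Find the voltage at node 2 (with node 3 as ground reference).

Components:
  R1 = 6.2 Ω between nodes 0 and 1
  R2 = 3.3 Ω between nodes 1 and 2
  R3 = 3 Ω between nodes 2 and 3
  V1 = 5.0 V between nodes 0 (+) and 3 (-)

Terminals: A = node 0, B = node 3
Nodal analysis, taking node 3 as the 0 V reference.
Source V1 fixes V_0 = 5 V.
KCL at each unknown node (sum of currents leaving = 0; resistances in Ω):
  Node 1: (V_1 - 5)/6.2 + (V_1 - V_2)/3.3 = 0
  Node 2: (V_2 - V_1)/3.3 + (V_2 - 0)/3 = 0
Collecting terms (coefficients in siemens):
  0.4643·V_1 - 0.303·V_2 = 0.8065
  0.6364·V_2 - 0.303·V_1 = 0
Determinant D = (0.4643)(0.6364) - (-0.303)(-0.303) = 0.2036
V_1 = [(0.8065)(0.6364) - (-0.303)(0)]/D = 2.52 V
V_2 = [(0.4643)(0) - (0.8065)(-0.303)]/D = 1.2 V
The requested potential is V_2 = 1.2 V.

Final answer: V_2 = 1.2 V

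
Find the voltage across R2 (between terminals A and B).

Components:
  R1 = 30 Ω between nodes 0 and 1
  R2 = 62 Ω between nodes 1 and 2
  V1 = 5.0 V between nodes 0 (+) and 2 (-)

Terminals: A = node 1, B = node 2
R1 and R2 are in series across V1 (node 0 → node 1 → node 2), and the output A–B is taken across R2, so this is a voltage divider.
Series current: I = V1/(R1 + R2) = 5/(30 + 62) = 5/92 = 0.05435 A
V_R2 = I × R2 = V1 × R2/(R1 + R2) = 5 × 62/92 = 3.37 V

Final answer: 3.37 V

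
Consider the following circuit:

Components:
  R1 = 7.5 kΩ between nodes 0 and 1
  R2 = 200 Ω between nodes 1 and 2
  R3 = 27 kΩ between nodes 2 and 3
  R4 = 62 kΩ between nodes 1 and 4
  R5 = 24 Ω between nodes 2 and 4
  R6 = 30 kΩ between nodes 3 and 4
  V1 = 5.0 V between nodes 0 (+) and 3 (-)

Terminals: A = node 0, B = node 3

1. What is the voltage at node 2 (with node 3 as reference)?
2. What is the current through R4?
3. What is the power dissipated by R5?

Nodal analysis, taking node 3 as the 0 V reference.
Source V1 fixes V_0 = 5 V.
KCL at each unknown node (sum of currents leaving = 0; resistances in Ω):
  Node 1: (V_1 - 5)/7500 + (V_1 - V_2)/200 + (V_1 - V_4)/62000 = 0
  Node 2: (V_2 - V_1)/200 + (V_2 - 0)/27000 + (V_2 - V_4)/24 = 0
  Node 4: (V_4 - V_1)/62000 + (V_4 - V_2)/24 + (V_4 - 0)/30000 = 0
Collecting terms (coefficients in siemens):
  0.005149·V_1 - 0.005·V_2 - 0.00001613·V_4 = 0.0006667
  0.0467·V_2 - 0.005·V_1 - 0.04167·V_4 = 0
  0.04172·V_4 - 0.00001613·V_1 - 0.04167·V_2 = 0
Solving these 3 simultaneous equations (Gaussian elimination) gives:
  V_1 = 3.289 V, V_2 = 3.243 V, V_4 = 3.241 V
Part 1:
  Read off the nodal solution: V_2 = 3.243 V
Part 2:
  I_R4 = (V_1 - V_4)/R4 = (3.289 - 3.241)/62000 = 0.000000775 A
  Magnitude: I_R4 = 0.000000775 A
Part 3:
  I_R5 = (V_2 - V_4)/R5 = (3.243 - 3.241)/24 = 0.0001073 A
  P_R5 = I_R5² × R5 = (0.0001073)² × 24 = 0.0000002761 W

Final answers:
1. V_2 = 3.243 V
2. I_R4 = 7.75e-07 A
3. P_R5 = 2.761e-07 W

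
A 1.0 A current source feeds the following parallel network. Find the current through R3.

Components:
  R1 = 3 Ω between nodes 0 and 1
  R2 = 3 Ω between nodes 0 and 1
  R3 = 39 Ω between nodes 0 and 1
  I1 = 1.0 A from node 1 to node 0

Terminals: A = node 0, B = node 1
All resistors sit directly between nodes 0 and 1, so they are in parallel and share one voltage V; the full source current 1 A splits among them.
1/R_par = 1/3 + 1/3 + 1/39 = 0.6923 S  =>  R_par = 1.444 Ω
V = I × R_par = 1 × 1.444 = 1.444 V
I_R3 = V/R3 = 1.444/39 = 0.03704 A

Final answer: 0.03704 A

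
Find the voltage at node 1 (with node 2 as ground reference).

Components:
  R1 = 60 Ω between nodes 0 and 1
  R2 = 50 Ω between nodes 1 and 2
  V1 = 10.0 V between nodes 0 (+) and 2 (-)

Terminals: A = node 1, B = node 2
Nodal analysis, taking node 2 as the 0 V reference.
Source V1 fixes V_0 = 10 V.
KCL at each unknown node (sum of currents leaving = 0; resistances in Ω):
  Node 1: (V_1 - 10)/60 + (V_1 - 0)/50 = 0
Collecting terms: 0.03667 × V_1 = 0.1667  =>  V_1 = 4.545 V
The requested potential is V_1 = 4.545 V.

Final answer: V_1 = 4.545 V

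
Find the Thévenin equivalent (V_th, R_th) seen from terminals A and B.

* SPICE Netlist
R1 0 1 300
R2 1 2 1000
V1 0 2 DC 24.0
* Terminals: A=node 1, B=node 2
Step 1 — V_th is the open-circuit voltage V_A - V_B (nothing connected across the terminals).
Nodal analysis, taking node 2 as the 0 V reference.
Source V1 fixes V_0 = 24 V.
KCL at each unknown node (sum of currents leaving = 0; resistances in Ω):
  Node 1: (V_1 - 24)/300 + (V_1 - 0)/1000 = 0
Collecting terms: 0.004333 × V_1 = 0.08  =>  V_1 = 18.46 V
V_th = V_1 - V_2 = 18.46 - 0 = 18.46 V
Step 2 — R_th: zero the source — replace V1 by a short circuit (node 2 merges into node 0) — and find the resistance seen between A (node 1) and B (node 0).
Reduce the network between node 1 (A) and node 0 (B) by series/parallel combination:
  Rp1 = R1 ‖ R2 (parallel, both between nodes 0 and 1) = 1/(1/300 + 1/1000) = 230.8 Ω
R_th = 230.8 Ω

Final answer: V_th = 18.46 V, R_th = 230.8 Ω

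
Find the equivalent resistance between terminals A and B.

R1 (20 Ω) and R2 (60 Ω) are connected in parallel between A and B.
Reduce the network between node 0 (A) and node 1 (B) by series/parallel combination:
  Rp1 = R1 ‖ R2 (parallel, both between nodes 0 and 1) = 1/(1/20 + 1/60) = 15 Ω
R_eq = 15 Ω

Final answer: 15 Ω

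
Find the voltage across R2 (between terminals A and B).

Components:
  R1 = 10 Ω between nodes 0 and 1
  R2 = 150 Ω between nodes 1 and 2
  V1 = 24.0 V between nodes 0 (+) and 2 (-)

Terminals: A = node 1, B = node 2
R1 and R2 are in series across V1 (node 0 → node 1 → node 2), and the output A–B is taken across R2, so this is a voltage divider.
Series current: I = V1/(R1 + R2) = 24/(10 + 150) = 24/160 = 0.15 A
V_R2 = I × R2 = V1 × R2/(R1 + R2) = 24 × 150/160 = 22.5 V

Final answer: 22.5 V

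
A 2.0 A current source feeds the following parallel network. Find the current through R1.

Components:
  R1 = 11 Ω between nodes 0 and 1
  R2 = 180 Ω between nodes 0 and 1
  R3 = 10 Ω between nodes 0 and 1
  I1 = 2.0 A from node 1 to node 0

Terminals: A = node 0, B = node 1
All resistors sit directly between nodes 0 and 1, so they are in parallel and share one voltage V; the full source current 2 A splits among them.
1/R_par = 1/11 + 1/180 + 1/10 = 0.1965 S  =>  R_par = 5.09 Ω
V = I × R_par = 2 × 5.09 = 10.18 V
I_R1 = V/R1 = 10.18/11 = 0.9254 A

Final answer: 0.9254 A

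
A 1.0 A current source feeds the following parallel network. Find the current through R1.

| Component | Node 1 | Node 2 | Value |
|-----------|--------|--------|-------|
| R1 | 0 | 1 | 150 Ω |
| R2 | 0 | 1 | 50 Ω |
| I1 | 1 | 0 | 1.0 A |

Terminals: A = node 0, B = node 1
All resistors sit directly between nodes 0 and 1, so they are in parallel and share one voltage V; the full source current 1 A splits among them.
1/R_par = 1/150 + 1/50 = 0.02667 S  =>  R_par = 37.5 Ω
V = I × R_par = 1 × 37.5 = 37.5 V
I_R1 = V/R1 = 37.5/150 = 0.25 A

Final answer: 0.25 A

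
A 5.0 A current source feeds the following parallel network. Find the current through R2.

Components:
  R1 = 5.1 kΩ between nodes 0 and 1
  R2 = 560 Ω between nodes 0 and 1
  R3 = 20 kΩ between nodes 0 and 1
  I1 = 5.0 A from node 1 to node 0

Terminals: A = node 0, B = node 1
All resistors sit directly between nodes 0 and 1, so they are in parallel and share one voltage V; the full source current 5 A splits among them.
1/R_par = 1/5100 + 1/560 + 1/20000 = 0.002032 S  =>  R_par = 492.2 Ω
V = I × R_par = 5 × 492.2 = 2461 V
I_R2 = V/R2 = 2461/560 = 4.394 A

Final answer: 4.394 A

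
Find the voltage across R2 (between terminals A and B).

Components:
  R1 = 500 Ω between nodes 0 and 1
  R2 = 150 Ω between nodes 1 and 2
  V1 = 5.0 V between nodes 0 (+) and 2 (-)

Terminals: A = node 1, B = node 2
R1 and R2 are in series across V1 (node 0 → node 1 → node 2), and the output A–B is taken across R2, so this is a voltage divider.
Series current: I = V1/(R1 + R2) = 5/(500 + 150) = 5/650 = 0.007692 A
V_R2 = I × R2 = V1 × R2/(R1 + R2) = 5 × 150/650 = 1.154 V

Final answer: 1.154 V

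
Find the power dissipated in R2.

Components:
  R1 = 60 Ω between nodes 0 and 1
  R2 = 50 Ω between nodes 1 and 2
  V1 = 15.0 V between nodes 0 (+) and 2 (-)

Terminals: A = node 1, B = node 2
Nodal analysis, taking node 2 as the 0 V reference.
Source V1 fixes V_0 = 15 V.
KCL at each unknown node (sum of currents leaving = 0; resistances in Ω):
  Node 1: (V_1 - 15)/60 + (V_1 - 0)/50 = 0
Collecting terms: 0.03667 × V_1 = 0.25  =>  V_1 = 6.818 V
I_R2 = (V_1 - V_2)/R2 = (6.818 - 0)/50 = 0.1364 A
P_R2 = I_R2² × R2 = (0.1364)² × 50 = 0.9298 W

Final answer: 0.9298 W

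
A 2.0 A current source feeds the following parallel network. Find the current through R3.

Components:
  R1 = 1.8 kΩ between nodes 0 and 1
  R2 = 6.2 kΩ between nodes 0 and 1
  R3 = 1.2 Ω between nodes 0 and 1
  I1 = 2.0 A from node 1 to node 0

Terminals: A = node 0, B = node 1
All resistors sit directly between nodes 0 and 1, so they are in parallel and share one voltage V; the full source current 2 A splits among them.
1/R_par = 1/1800 + 1/6200 + 1/1.2 = 0.8341 S  =>  R_par = 1.199 Ω
V = I × R_par = 2 × 1.199 = 2.398 V
I_R3 = V/R3 = 2.398/1.2 = 1.998 A

Final answer: 1.998 A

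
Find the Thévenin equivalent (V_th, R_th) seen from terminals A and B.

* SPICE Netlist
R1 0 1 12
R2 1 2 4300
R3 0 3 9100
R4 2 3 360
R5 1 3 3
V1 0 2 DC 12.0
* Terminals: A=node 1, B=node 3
Step 1 — V_th is the open-circuit voltage V_A - V_B (nothing connected across the terminals).
Nodal analysis, taking node 2 as the 0 V reference.
Source V1 fixes V_0 = 12 V.
KCL at each unknown node (sum of currents leaving = 0; resistances in Ω):
  Node 1: (V_1 - 12)/12 + (V_1 - 0)/4300 + (V_1 - V_3)/3 = 0
  Node 3: (V_3 - 12)/9100 + (V_3 - 0)/360 + (V_3 - V_1)/3 = 0
Collecting terms (coefficients in siemens):
  0.4169·V_1 - 0.3333·V_3 = 1
  0.3362·V_3 - 0.3333·V_1 = 0.001319
Determinant D = (0.4169)(0.3362) - (-0.3333)(-0.3333) = 0.02906
V_1 = [(1)(0.3362) - (-0.3333)(0.001319)]/D = 11.59 V
V_3 = [(0.4169)(0.001319) - (1)(-0.3333)]/D = 11.49 V
V_th = V_1 - V_3 = 11.59 - 11.49 = 0.09558 V
Step 2 — R_th: zero the source — replace V1 by a short circuit (node 2 merges into node 0) — and find the resistance seen between A (node 1) and B (node 3).
Reduce the network between node 1 (A) and node 3 (B) by series/parallel combination:
  Rp1 = R1 ‖ R2 (parallel, both between nodes 0 and 1) = 1/(1/12 + 1/4300) = 11.97 Ω
  Rp2 = R3 ‖ R4 (parallel, both between nodes 0 and 3) = 1/(1/9100 + 1/360) = 346.3 Ω
  Rs1 = Rp1 + Rp2 (series, joined only at node 0) = 11.97 + 346.3 = 358.3 Ω
  Rp3 = R5 ‖ Rs1 (parallel, both between nodes 1 and 3) = 1/(1/3 + 1/358.3) = 2.975 Ω
R_th = 2.975 Ω

Final answer: V_th = 0.09558 V, R_th = 2.975 Ω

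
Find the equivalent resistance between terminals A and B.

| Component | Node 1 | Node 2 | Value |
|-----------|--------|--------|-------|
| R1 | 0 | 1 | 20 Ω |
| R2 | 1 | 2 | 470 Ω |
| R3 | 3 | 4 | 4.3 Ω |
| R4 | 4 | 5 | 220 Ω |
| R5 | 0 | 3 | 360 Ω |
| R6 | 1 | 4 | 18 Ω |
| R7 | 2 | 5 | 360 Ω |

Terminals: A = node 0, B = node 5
The network is not a plain series/parallel combination. Inject a 1 A test current into terminal A (node 0) and return it from terminal B (node 5); then R_eq = V_A / (1 A).
Nodal analysis, taking node 5 as the 0 V reference.
Current source I_test pushes 1 A into node 0 and draws it out of node 5.
KCL at each unknown node (sum of currents leaving = 0; resistances in Ω):
  Node 0: (V_0 - V_1)/20 + (V_0 - V_3)/360 - 1 = 0
  Node 1: (V_1 - V_0)/20 + (V_1 - V_2)/470 + (V_1 - V_4)/18 = 0
  Node 2: (V_2 - V_1)/470 + (V_2 - 0)/360 = 0
  Node 3: (V_3 - V_0)/360 + (V_3 - V_4)/4.3 = 0
  Node 4: (V_4 - V_1)/18 + (V_4 - V_3)/4.3 + (V_4 - 0)/220 = 0
Collecting terms (coefficients in siemens):
  0.05278·V_0 - 0.05·V_1 - 0.002778·V_3 = 1
  0.1077·V_1 - 0.05·V_0 - 0.002128·V_2 - 0.05556·V_4 = 0
  0.004905·V_2 - 0.002128·V_1 = 0
  0.2353·V_3 - 0.002778·V_0 - 0.2326·V_4 = 0
  0.2927·V_4 - 0.05556·V_1 - 0.2326·V_3 = 0
Solving these 5 simultaneous equations (Gaussian elimination) gives:
  V_0 = 202.1 V, V_1 = 183.8 V, V_2 = 79.71 V, V_3 = 171.7 V
  V_4 = 171.3 V
R_eq = V_0 / 1 A = 202.1 Ω

Final answer: 202.1 Ω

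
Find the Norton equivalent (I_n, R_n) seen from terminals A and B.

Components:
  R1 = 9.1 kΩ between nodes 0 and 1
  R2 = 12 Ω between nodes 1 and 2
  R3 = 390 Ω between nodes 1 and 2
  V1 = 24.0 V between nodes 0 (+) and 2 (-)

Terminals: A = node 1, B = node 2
Find the Thévenin equivalent first; then I_n = V_th/R_th and R_n = R_th.
Step 1 — V_th is the open-circuit voltage V_A - V_B (nothing connected across the terminals).
Nodal analysis, taking node 2 as the 0 V reference.
Source V1 fixes V_0 = 24 V.
KCL at each unknown node (sum of currents leaving = 0; resistances in Ω):
  Node 1: (V_1 - 24)/9100 + (V_1 - 0)/12 + (V_1 - 0)/390 = 0
Collecting terms: 0.08601 × V_1 = 0.002637  =>  V_1 = 0.03066 V
V_th = V_1 - V_2 = 0.03066 - 0 = 0.03066 V
Step 2 — R_th: zero the source — replace V1 by a short circuit (node 2 merges into node 0) — and find the resistance seen between A (node 1) and B (node 0).
Reduce the network between node 1 (A) and node 0 (B) by series/parallel combination:
  Rp1 = R1 ‖ R2 ‖ R3 (parallel, all between nodes 0 and 1) = 1/(1/9100 + 1/12 + 1/390) = 11.63 Ω
R_th = 11.63 Ω
I_n = V_th/R_th = 0.03066/11.63 = 0.002637 A, and R_n = R_th = 11.63 Ω

Final answer: I_n = 0.002637 A, R_n = 11.63 Ω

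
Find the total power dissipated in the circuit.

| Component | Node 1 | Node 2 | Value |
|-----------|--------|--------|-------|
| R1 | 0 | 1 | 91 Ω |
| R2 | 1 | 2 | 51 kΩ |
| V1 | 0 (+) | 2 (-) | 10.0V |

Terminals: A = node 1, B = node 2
Nodal analysis, taking node 2 as the 0 V reference.
Source V1 fixes V_0 = 10 V.
KCL at each unknown node (sum of currents leaving = 0; resistances in Ω):
  Node 1: (V_1 - 10)/91 + (V_1 - 0)/51000 = 0
Collecting terms: 0.01101 × V_1 = 0.1099  =>  V_1 = 9.982 V
Power in each resistor, P = (ΔV)²/R:
  P_R1 = (10 - 9.982)²/91 = 0.000003486 W
  P_R2 = (9.982 - 0)²/51000 = 0.001954 W
P_total = P_R1 + P_R2 = 0.001957 W

Final answer: 0.001957 W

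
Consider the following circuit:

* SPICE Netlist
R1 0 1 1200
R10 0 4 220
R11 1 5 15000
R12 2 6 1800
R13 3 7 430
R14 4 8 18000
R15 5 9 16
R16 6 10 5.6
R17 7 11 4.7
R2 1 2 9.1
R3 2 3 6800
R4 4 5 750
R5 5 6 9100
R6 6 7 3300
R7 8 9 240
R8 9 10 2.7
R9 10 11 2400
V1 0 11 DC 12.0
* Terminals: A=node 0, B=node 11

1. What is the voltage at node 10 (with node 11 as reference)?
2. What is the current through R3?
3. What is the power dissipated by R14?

Nodal analysis, taking node 11 as the 0 V reference.
Source V1 fixes V_0 = 12 V.
KCL at each unknown node (sum of currents leaving = 0; resistances in Ω):
  Node 1: (V_1 - 12)/1200 + (V_1 - V_2)/9.1 + (V_1 - V_5)/15000 = 0
  Node 2: (V_2 - V_1)/9.1 + (V_2 - V_3)/6800 + (V_2 - V_6)/1800 = 0
  Node 3: (V_3 - V_2)/6800 + (V_3 - V_7)/430 = 0
  Node 4: (V_4 - V_5)/750 + (V_4 - 12)/220 + (V_4 - V_8)/18000 = 0
  Node 5: (V_5 - V_4)/750 + (V_5 - V_6)/9100 + (V_5 - V_1)/15000 + (V_5 - V_9)/16 = 0
  Node 6: (V_6 - V_5)/9100 + (V_6 - V_7)/3300 + (V_6 - V_2)/1800 + (V_6 - V_10)/5.6 = 0
  Node 7: (V_7 - V_6)/3300 + (V_7 - V_3)/430 + (V_7 - 0)/4.7 = 0
  Node 8: (V_8 - V_9)/240 + (V_8 - V_4)/18000 = 0
  Node 9: (V_9 - V_8)/240 + (V_9 - V_10)/2.7 + (V_9 - V_5)/16 = 0
  Node 10: (V_10 - V_9)/2.7 + (V_10 - 0)/2400 + (V_10 - V_6)/5.6 = 0
Collecting terms (coefficients in siemens):
  0.1108·V_1 - 0.1099·V_2 - 0.00006667·V_5 = 0.01
  0.1106·V_2 - 0.1099·V_1 - 0.0001471·V_3 - 0.0005556·V_6 = 0
  0.002473·V_3 - 0.0001471·V_2 - 0.002326·V_7 = 0
  0.005934·V_4 - 0.001333·V_5 - 0.00005556·V_8 = 0.05455
  0.06401·V_5 - 0.00006667·V_1 - 0.001333·V_4 - 0.0001099·V_6 - 0.0625·V_9 = 0
  0.1795·V_6 - 0.0005556·V_2 - 0.0001099·V_5 - 0.000303·V_7 - 0.1786·V_10 = 0
  0.2154·V_7 - 0.002326·V_3 - 0.000303·V_6 = 0
  0.004222·V_8 - 0.00005556·V_4 - 0.004167·V_9 = 0
  0.437·V_9 - 0.0625·V_5 - 0.004167·V_8 - 0.3704·V_10 = 0
  0.5494·V_10 - 0.1786·V_6 - 0.3704·V_9 = 0
Solving these 10 simultaneous equations (Gaussian elimination) gives:
  V_1 = 9.278 V, V_2 = 9.259 V, V_3 = 0.5665 V, V_4 = 11.01 V
  V_5 = 7.751 V, V_6 = 7.66 V, V_7 = 0.01689 V, V_8 = 7.724 V
  V_9 = 7.68 V, V_10 = 7.668 V
Part 1:
  Read off the nodal solution: V_10 = 7.668 V
Part 2:
  I_R3 = (V_2 - V_3)/R3 = (9.259 - 0.5665)/6800 = 0.001278 A
  Magnitude: I_R3 = 0.001278 A
Part 3:
  I_R14 = (V_4 - V_8)/R14 = (11.01 - 7.724)/18000 = 0.0001823 A
  P_R14 = I_R14² × R14 = (0.0001823)² × 18000 = 0.0005981 W

Final answers:
1. V_10 = 7.668 V
2. I_R3 = 0.001278 A
3. P_R14 = 0.0005981 W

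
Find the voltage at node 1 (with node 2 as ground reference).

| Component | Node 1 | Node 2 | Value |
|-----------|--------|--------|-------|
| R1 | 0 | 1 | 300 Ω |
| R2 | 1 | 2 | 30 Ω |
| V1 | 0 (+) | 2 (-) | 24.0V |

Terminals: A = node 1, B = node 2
Nodal analysis, taking node 2 as the 0 V reference.
Source V1 fixes V_0 = 24 V.
KCL at each unknown node (sum of currents leaving = 0; resistances in Ω):
  Node 1: (V_1 - 24)/300 + (V_1 - 0)/30 = 0
Collecting terms: 0.03667 × V_1 = 0.08  =>  V_1 = 2.182 V
The requested potential is V_1 = 2.182 V.

Final answer: V_1 = 2.182 V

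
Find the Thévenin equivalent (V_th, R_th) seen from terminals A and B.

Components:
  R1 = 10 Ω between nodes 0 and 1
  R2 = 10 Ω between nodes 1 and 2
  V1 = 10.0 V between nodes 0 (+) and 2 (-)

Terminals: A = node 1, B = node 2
Step 1 — V_th is the open-circuit voltage V_A - V_B (nothing connected across the terminals).
Nodal analysis, taking node 2 as the 0 V reference.
Source V1 fixes V_0 = 10 V.
KCL at each unknown node (sum of currents leaving = 0; resistances in Ω):
  Node 1: (V_1 - 10)/10 + (V_1 - 0)/10 = 0
Collecting terms: 0.2 × V_1 = 1  =>  V_1 = 5 V
V_th = V_1 - V_2 = 5 - 0 = 5 V
Step 2 — R_th: zero the source — replace V1 by a short circuit (node 2 merges into node 0) — and find the resistance seen between A (node 1) and B (node 0).
Reduce the network between node 1 (A) and node 0 (B) by series/parallel combination:
  Rp1 = R1 ‖ R2 (parallel, both between nodes 0 and 1) = 1/(1/10 + 1/10) = 5 Ω
R_th = 5 Ω

Final answer: V_th = 5 V, R_th = 5 Ω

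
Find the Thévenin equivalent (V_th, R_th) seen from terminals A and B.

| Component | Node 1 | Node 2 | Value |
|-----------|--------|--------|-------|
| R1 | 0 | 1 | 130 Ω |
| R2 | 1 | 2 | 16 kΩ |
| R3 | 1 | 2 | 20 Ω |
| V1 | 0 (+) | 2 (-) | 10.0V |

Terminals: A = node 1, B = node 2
Step 1 — V_th is the open-circuit voltage V_A - V_B (nothing connected across the terminals).
Nodal analysis, taking node 2 as the 0 V reference.
Source V1 fixes V_0 = 10 V.
KCL at each unknown node (sum of currents leaving = 0; resistances in Ω):
  Node 1: (V_1 - 10)/130 + (V_1 - 0)/16000 + (V_1 - 0)/20 = 0
Collecting terms: 0.05775 × V_1 = 0.07692  =>  V_1 = 1.332 V
V_th = V_1 - V_2 = 1.332 - 0 = 1.332 V
Step 2 — R_th: zero the source — replace V1 by a short circuit (node 2 merges into node 0) — and find the resistance seen between A (node 1) and B (node 0).
Reduce the network between node 1 (A) and node 0 (B) by series/parallel combination:
  Rp1 = R1 ‖ R2 ‖ R3 (parallel, all between nodes 0 and 1) = 1/(1/130 + 1/16000 + 1/20) = 17.31 Ω
R_th = 17.31 Ω

Final answer: V_th = 1.332 V, R_th = 17.31 Ω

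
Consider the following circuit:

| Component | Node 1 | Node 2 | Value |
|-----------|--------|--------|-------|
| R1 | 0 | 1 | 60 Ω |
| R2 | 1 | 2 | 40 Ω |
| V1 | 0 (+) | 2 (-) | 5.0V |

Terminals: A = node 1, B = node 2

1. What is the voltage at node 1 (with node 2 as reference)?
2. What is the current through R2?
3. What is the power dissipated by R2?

Nodal analysis, taking node 2 as the 0 V reference.
Source V1 fixes V_0 = 5 V.
KCL at each unknown node (sum of currents leaving = 0; resistances in Ω):
  Node 1: (V_1 - 5)/60 + (V_1 - 0)/40 = 0
Collecting terms: 0.04167 × V_1 = 0.08333  =>  V_1 = 2 V
Part 1:
  Read off the nodal solution: V_1 = 2 V
Part 2:
  I_R2 = (V_1 - V_2)/R2 = (2 - 0)/40 = 0.05 A
  Magnitude: I_R2 = 0.05 A
Part 3:
  I_R2 = (V_1 - V_2)/R2 = (2 - 0)/40 = 0.05 A
  P_R2 = I_R2² × R2 = (0.05)² × 40 = 0.1 W

Final answers:
1. V_1 = 2 V
2. I_R2 = 0.05 A
3. P_R2 = 0.1 W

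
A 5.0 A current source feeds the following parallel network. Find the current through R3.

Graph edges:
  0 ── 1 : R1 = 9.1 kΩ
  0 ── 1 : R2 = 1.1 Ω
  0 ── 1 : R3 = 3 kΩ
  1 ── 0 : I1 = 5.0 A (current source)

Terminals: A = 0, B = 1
All resistors sit directly between nodes 0 and 1, so they are in parallel and share one voltage V; the full source current 5 A splits among them.
1/R_par = 1/9100 + 1/1.1 + 1/3000 = 0.9095 S  =>  R_par = 1.099 Ω
V = I × R_par = 5 × 1.099 = 5.497 V
I_R3 = V/R3 = 5.497/3000 = 0.001832 A

Final answer: 0.001832 A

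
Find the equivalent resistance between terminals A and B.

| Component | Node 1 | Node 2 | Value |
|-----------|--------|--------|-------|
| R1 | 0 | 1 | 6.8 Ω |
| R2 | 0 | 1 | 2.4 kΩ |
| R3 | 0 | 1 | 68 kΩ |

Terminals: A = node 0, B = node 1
Reduce the network between node 0 (A) and node 1 (B) by series/parallel combination:
  Rp1 = R1 ‖ R2 ‖ R3 (parallel, all between nodes 0 and 1) = 1/(1/6.8 + 1/2400 + 1/68000) = 6.78 Ω
R_eq = 6.78 Ω

Final answer: 6.78 Ω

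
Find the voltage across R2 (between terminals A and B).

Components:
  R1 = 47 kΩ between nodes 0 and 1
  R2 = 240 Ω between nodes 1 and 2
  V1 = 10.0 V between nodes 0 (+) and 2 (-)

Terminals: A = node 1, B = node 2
R1 and R2 are in series across V1 (node 0 → node 1 → node 2), and the output A–B is taken across R2, so this is a voltage divider.
Series current: I = V1/(R1 + R2) = 10/(47000 + 240) = 10/47240 = 0.0002117 A
V_R2 = I × R2 = V1 × R2/(R1 + R2) = 10 × 240/47240 = 0.0508 V

Final answer: 0.0508 V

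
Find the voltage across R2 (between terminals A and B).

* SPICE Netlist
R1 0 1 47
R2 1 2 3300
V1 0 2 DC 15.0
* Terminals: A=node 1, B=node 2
R1 and R2 are in series across V1 (node 0 → node 1 → node 2), and the output A–B is taken across R2, so this is a voltage divider.
Series current: I = V1/(R1 + R2) = 15/(47 + 3300) = 15/3347 = 0.004482 A
V_R2 = I × R2 = V1 × R2/(R1 + R2) = 15 × 3300/3347 = 14.79 V

Final answer: 14.79 V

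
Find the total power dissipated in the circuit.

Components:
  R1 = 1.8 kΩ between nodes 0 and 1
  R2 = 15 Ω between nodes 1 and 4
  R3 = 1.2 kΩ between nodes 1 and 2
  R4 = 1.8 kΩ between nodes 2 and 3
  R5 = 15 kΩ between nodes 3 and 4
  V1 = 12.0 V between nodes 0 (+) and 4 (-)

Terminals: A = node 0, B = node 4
Nodal analysis, taking node 4 as the 0 V reference.
Source V1 fixes V_0 = 12 V.
KCL at each unknown node (sum of currents leaving = 0; resistances in Ω):
  Node 1: (V_1 - 12)/1800 + (V_1 - 0)/15 + (V_1 - V_2)/1200 = 0
  Node 2: (V_2 - V_1)/1200 + (V_2 - V_3)/1800 = 0
  Node 3: (V_3 - V_2)/1800 + (V_3 - 0)/15000 = 0
Collecting terms (coefficients in siemens):
  0.06806·V_1 - 0.0008333·V_2 = 0.006667
  0.001389·V_2 - 0.0008333·V_1 - 0.0005556·V_3 = 0
  0.0006222·V_3 - 0.0005556·V_2 = 0
Solving these 3 simultaneous equations (Gaussian elimination) gives:
  V_1 = 0.09909 V, V_2 = 0.09249 V, V_3 = 0.08258 V
Power in each resistor, P = (ΔV)²/R:
  P_R1 = (12 - 0.09909)²/1800 = 0.07868 W
  P_R2 = (0.09909 - 0)²/15 = 0.0006546 W
  P_R3 = (0.09909 - 0.09249)²/1200 = 0.00000003637 W
  P_R4 = (0.09249 - 0.08258)²/1800 = 0.00000005455 W
  P_R5 = (0.08258 - 0)²/15000 = 0.0000004546 W
P_total = P_R1 + P_R2 + P_R3 + P_R4 + P_R5 = 0.07934 W

Final answer: 0.07934 W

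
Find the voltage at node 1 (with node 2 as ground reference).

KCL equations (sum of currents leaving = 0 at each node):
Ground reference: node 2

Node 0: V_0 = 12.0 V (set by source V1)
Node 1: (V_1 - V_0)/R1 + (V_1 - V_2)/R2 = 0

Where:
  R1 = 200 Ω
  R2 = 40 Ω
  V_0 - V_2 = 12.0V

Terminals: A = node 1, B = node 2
Nodal analysis, taking node 2 as the 0 V reference.
Source V1 fixes V_0 = 12 V.
KCL at each unknown node (sum of currents leaving = 0; resistances in Ω):
  Node 1: (V_1 - 12)/200 + (V_1 - 0)/40 = 0
Collecting terms: 0.03 × V_1 = 0.06  =>  V_1 = 2 V
The requested potential is V_1 = 2 V.

Final answer: V_1 = 2 V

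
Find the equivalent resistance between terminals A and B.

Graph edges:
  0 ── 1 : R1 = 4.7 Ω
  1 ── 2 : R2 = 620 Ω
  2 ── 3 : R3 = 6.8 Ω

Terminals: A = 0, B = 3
Reduce the network between node 0 (A) and node 3 (B) by series/parallel combination:
  Rs1 = R1 + R2 (series, joined only at node 1) = 4.7 + 620 = 624.7 Ω
  Rs2 = R3 + Rs1 (series, joined only at node 2) = 6.8 + 624.7 = 631.5 Ω
R_eq = 631.5 Ω

Final answer: 631.5 Ω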